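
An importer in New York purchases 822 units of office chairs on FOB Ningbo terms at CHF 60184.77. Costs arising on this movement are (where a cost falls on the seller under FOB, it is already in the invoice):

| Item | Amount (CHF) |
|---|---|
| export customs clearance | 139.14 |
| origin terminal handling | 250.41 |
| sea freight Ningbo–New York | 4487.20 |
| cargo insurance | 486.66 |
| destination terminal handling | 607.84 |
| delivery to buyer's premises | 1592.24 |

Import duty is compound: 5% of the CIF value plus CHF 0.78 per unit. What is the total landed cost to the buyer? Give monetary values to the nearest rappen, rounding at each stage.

FOB: the seller bears costs until goods are on board at the origin port; the buyer bears freight, insurance and all costs thereafter.
Already in the invoice (seller's account under FOB): export clearance, origin terminal — exclude.
CIF value = FOB price + freight + insurance = 60184.77 + 4487.20 + 486.66 = 65158.63
Ad valorem component: 65158.63 × 5% = 3257.93
Specific component: 822 × 0.78 = 641.16
Import duty = 3257.93 + 641.16 = 3899.09
Buyer bears: freight 4487.20 + insurance 486.66 + destination terminal 607.84 + delivery 1592.24 + duty 3899.09 = 11073.03
Landed cost = invoice 60184.77 + 11073.03 = 71257.80

Total landed cost: CHF 71257.80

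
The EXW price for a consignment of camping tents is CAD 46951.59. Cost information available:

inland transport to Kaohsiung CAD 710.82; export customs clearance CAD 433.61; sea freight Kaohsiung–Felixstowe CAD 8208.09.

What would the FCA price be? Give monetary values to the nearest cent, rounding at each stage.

Not relevant to the conversion: freight — on the buyer under both terms; not part of either seller's price.
From EXW to FCA, the seller additionally bears: inland to port, export clearance.
FCA price = 46951.59 + 710.82 + 433.61 = 48096.02

FCA price: CAD 48096.02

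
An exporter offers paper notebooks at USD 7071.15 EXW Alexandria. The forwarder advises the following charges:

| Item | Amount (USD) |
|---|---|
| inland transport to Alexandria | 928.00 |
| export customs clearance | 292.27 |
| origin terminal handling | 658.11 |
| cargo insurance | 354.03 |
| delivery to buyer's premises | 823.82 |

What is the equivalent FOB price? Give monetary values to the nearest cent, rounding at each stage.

FOB price: USD 8949.53

Not relevant to the conversion: delivery, insurance — on the buyer under both terms; not part of either seller's price.
From EXW to FOB, the seller additionally bears: inland to port, export clearance, origin terminal.
FOB price = 7071.15 + 928.00 + 292.27 + 658.11 = 8949.53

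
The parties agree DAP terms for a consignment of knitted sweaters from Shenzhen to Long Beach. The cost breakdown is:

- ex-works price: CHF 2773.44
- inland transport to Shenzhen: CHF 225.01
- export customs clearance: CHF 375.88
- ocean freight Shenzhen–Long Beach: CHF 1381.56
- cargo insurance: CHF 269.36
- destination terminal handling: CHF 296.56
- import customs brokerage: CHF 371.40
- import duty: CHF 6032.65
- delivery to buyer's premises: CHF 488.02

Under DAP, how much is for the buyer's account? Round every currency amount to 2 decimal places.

DAP: the seller bears all costs to the named destination except import duty and clearance.
Seller's account: goods 2773.44 + inland to port 225.01 + export clearance 375.88 + freight 1381.56 + insurance 269.36 + destination terminal 296.56 + delivery 488.02 = 5809.83
Buyer's account: brokerage 371.40 + duty 6032.65 = 6404.05

Buyer's account: CHF 6404.05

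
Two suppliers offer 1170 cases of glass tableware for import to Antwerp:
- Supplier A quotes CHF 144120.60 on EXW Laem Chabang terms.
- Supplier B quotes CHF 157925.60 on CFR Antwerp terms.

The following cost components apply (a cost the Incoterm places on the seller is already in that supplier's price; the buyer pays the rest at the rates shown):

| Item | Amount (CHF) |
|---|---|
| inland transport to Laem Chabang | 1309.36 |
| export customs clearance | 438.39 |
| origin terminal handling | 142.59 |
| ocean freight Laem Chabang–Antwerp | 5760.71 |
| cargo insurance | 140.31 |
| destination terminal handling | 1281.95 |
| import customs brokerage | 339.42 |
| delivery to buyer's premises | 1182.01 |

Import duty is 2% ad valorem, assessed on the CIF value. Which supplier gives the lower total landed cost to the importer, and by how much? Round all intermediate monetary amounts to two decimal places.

Supplier A (EXW):
CIF value = EXW price + inland to port + export clearance + origin terminal + freight + insurance = 144120.60 + 1309.36 + 438.39 + 142.59 + 5760.71 + 140.31 = 151911.96
Import duty = 151911.96 × 2% = 3038.24
Buyer bears (A): 1309.36 + 438.39 + 142.59 + 5760.71 + 140.31 + 1281.95 + 339.42 + 1182.01 = 10594.74
Landed cost (A) = invoice 144120.60 + 10594.74 + duty 3038.24 = 157753.58
Supplier B (CFR):
CIF value = CFR price + insurance = 157925.60 + 140.31 = 158065.91
Import duty = 158065.91 × 2% = 3161.32
Buyer bears (B): 140.31 + 1281.95 + 339.42 + 1182.01 = 2943.69
Landed cost (B) = invoice 157925.60 + 2943.69 + duty 3161.32 = 164030.61
Difference = |157753.58 − 164030.61| = 6277.03

Supplier A is cheaper by CHF 6277.03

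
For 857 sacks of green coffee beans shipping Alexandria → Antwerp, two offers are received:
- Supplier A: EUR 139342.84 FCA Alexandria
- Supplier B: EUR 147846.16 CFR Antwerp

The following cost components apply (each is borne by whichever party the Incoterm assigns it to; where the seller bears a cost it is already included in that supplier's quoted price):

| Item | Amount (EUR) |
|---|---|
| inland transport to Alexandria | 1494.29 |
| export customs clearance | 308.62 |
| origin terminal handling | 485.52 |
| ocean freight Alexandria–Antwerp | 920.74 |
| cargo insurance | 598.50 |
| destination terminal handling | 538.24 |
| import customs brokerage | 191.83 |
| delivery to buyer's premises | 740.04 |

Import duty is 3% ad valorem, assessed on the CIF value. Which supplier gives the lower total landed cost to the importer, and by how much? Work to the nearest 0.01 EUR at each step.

Supplier A is cheaper by EUR 7309.97

Supplier A (FCA):
CIF value = FCA price + origin terminal + freight + insurance = 139342.84 + 485.52 + 920.74 + 598.50 = 141347.60
Import duty = 141347.60 × 3% = 4240.43
Buyer bears (A): 485.52 + 920.74 + 598.50 + 538.24 + 191.83 + 740.04 = 3474.87
Landed cost (A) = invoice 139342.84 + 3474.87 + duty 4240.43 = 147058.14
Supplier B (CFR):
CIF value = CFR price + insurance = 147846.16 + 598.50 = 148444.66
Import duty = 148444.66 × 3% = 4453.34
Buyer bears (B): 598.50 + 538.24 + 191.83 + 740.04 = 2068.61
Landed cost (B) = invoice 147846.16 + 2068.61 + duty 4453.34 = 154368.11
Difference = |147058.14 − 154368.11| = 7309.97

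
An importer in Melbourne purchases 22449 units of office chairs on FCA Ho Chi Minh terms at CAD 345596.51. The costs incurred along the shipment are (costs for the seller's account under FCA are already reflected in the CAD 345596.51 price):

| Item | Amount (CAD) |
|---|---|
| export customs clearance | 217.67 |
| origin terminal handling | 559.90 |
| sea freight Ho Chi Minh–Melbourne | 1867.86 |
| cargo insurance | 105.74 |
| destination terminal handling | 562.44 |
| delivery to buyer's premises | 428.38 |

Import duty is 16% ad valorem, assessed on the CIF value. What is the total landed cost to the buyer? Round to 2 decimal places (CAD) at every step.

FCA: the seller delivers export-cleared goods to the carrier; the buyer bears costs from that point.
Already in the invoice (seller's account under FCA): export clearance — exclude.
CIF value = FCA price + origin terminal + freight + insurance = 345596.51 + 559.90 + 1867.86 + 105.74 = 348130.01
Import duty = 348130.01 × 16% = 55700.80
Buyer bears: origin terminal 559.90 + freight 1867.86 + insurance 105.74 + destination terminal 562.44 + delivery 428.38 + duty 55700.80 = 59225.12
Landed cost = invoice 345596.51 + 59225.12 = 404821.63

Total landed cost: CAD 404821.63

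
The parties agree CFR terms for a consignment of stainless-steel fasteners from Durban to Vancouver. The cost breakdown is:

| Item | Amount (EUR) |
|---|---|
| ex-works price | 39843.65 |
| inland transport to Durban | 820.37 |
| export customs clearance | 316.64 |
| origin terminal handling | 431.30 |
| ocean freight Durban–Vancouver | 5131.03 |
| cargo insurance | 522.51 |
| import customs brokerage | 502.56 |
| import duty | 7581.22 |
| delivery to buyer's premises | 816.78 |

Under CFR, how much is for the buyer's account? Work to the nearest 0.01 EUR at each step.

Buyer's account: EUR 9423.07

CFR: the seller pays costs through ocean freight to the destination port, but not insurance.
Seller's account: goods 39843.65 + inland to port 820.37 + export clearance 316.64 + origin terminal 431.30 + freight 5131.03 = 46542.99
Buyer's account: insurance 522.51 + brokerage 502.56 + duty 7581.22 + delivery 816.78 = 9423.07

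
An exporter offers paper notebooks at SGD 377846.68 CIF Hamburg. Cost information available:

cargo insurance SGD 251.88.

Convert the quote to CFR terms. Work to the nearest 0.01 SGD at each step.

From CIF to CFR, the seller no longer bears: insurance.
CFR price = 377846.68 − 251.88 = 377594.80

CFR price: SGD 377594.80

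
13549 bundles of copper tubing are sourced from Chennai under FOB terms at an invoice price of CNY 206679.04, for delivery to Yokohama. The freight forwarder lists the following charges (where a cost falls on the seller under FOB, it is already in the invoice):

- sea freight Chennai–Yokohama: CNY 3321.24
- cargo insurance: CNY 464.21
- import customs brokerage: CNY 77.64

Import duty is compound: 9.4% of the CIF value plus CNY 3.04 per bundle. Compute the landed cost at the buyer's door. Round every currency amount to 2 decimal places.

Total landed cost: CNY 271514.75

FOB: the seller bears costs until goods are on board at the origin port; the buyer bears freight, insurance and all costs thereafter.
CIF value = FOB price + freight + insurance = 206679.04 + 3321.24 + 464.21 = 210464.49
Ad valorem component: 210464.49 × 9.4% = 19783.66
Specific component: 13549 × 3.04 = 41188.96
Import duty = 19783.66 + 41188.96 = 60972.62
Buyer bears: freight 3321.24 + insurance 464.21 + brokerage 77.64 + duty 60972.62 = 64835.71
Landed cost = invoice 206679.04 + 64835.71 = 271514.75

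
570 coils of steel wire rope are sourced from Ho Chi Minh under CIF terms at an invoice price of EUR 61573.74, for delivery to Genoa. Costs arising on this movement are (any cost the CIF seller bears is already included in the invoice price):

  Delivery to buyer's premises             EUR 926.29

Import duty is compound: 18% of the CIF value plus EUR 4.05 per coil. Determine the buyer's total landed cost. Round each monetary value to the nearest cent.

CIF: the seller pays costs through ocean freight and marine insurance to the destination port.
The CIF price already equals the CIF value: 61573.74
Ad valorem component: 61573.74 × 18% = 11083.27
Specific component: 570 × 4.05 = 2308.50
Import duty = 11083.27 + 2308.50 = 13391.77
Buyer bears: delivery 926.29 + duty 13391.77 = 14318.06
Landed cost = invoice 61573.74 + 14318.06 = 75891.80

Total landed cost: EUR 75891.80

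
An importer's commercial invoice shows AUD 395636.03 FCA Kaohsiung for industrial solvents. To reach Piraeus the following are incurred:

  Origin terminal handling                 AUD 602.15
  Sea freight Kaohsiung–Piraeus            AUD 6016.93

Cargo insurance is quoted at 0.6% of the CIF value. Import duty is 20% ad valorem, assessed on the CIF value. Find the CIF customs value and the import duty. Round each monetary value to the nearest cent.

Let C be the CIF value. C = FCA price + pre-shipment costs + freight + 0.6% × C
C − 0.6% × C = 395636.03 + 602.15 + 6016.93
0.994 × C = 402255.11
C = 402255.11 / 0.994 = 404683.21
Insurance premium = 0.6% × 404683.21 = 2428.10
Import duty = 404683.21 × 20% = 80936.64

CIF value: AUD 404683.21; import duty: AUD 80936.64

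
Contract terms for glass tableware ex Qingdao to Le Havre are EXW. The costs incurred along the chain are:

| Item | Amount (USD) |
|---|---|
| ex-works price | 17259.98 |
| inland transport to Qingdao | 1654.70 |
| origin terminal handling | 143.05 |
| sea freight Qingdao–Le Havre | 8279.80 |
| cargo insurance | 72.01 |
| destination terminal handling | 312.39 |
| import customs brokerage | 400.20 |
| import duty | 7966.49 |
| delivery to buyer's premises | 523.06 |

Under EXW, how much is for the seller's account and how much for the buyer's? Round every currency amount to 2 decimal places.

Seller: USD 17259.98; buyer: USD 19351.70

EXW: the seller makes goods available at their premises; the buyer bears all onward costs.
Seller's account: goods 17259.98 = 17259.98
Buyer's account: inland to port 1654.70 + origin terminal 143.05 + freight 8279.80 + insurance 72.01 + destination terminal 312.39 + brokerage 400.20 + duty 7966.49 + delivery 523.06 = 19351.70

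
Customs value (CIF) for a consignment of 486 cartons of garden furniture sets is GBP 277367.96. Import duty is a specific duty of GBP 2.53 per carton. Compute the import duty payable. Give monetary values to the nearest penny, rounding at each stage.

Import duty: GBP 1229.58

Import duty = 486 × 2.53 = 1229.58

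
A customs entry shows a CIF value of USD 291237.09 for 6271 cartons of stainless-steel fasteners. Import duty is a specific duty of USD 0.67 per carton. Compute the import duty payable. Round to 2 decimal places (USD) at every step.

Import duty = 6271 × 0.67 = 4201.57

Import duty: USD 4201.57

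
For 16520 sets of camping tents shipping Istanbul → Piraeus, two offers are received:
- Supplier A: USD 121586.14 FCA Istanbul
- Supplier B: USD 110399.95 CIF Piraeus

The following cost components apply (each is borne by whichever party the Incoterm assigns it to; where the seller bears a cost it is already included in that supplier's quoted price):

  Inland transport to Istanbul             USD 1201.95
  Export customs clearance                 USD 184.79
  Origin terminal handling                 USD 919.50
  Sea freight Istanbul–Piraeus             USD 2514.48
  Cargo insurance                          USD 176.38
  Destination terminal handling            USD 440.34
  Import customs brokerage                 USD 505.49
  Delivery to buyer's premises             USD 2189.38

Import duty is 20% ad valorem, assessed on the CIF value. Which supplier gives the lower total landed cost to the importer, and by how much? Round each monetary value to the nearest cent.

Supplier A (FCA):
CIF value = FCA price + origin terminal + freight + insurance = 121586.14 + 919.50 + 2514.48 + 176.38 = 125196.50
Import duty = 125196.50 × 20% = 25039.30
Buyer bears (A): 919.50 + 2514.48 + 176.38 + 440.34 + 505.49 + 2189.38 = 6745.57
Landed cost (A) = invoice 121586.14 + 6745.57 + duty 25039.30 = 153371.01
Supplier B (CIF):
The CIF price already equals the CIF value: 110399.95
Import duty = 110399.95 × 20% = 22079.99
Buyer bears (B): 440.34 + 505.49 + 2189.38 = 3135.21
Landed cost (B) = invoice 110399.95 + 3135.21 + duty 22079.99 = 135615.15
Difference = |153371.01 − 135615.15| = 17755.86

Supplier B is cheaper by USD 17755.86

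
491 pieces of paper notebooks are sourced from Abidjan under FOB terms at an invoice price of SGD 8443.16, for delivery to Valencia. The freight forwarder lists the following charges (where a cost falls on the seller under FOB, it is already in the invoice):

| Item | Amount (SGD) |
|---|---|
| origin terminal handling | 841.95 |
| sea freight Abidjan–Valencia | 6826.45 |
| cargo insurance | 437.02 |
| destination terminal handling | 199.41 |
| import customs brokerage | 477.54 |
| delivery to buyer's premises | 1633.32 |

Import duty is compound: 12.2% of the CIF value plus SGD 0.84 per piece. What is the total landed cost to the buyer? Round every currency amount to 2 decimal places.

FOB: the seller bears costs until goods are on board at the origin port; the buyer bears freight, insurance and all costs thereafter.
Already in the invoice (seller's account under FOB): origin terminal — exclude.
CIF value = FOB price + freight + insurance = 8443.16 + 6826.45 + 437.02 = 15706.63
Ad valorem component: 15706.63 × 12.2% = 1916.21
Specific component: 491 × 0.84 = 412.44
Import duty = 1916.21 + 412.44 = 2328.65
Buyer bears: freight 6826.45 + insurance 437.02 + destination terminal 199.41 + brokerage 477.54 + delivery 1633.32 + duty 2328.65 = 11902.39
Landed cost = invoice 8443.16 + 11902.39 = 20345.55

Total landed cost: SGD 20345.55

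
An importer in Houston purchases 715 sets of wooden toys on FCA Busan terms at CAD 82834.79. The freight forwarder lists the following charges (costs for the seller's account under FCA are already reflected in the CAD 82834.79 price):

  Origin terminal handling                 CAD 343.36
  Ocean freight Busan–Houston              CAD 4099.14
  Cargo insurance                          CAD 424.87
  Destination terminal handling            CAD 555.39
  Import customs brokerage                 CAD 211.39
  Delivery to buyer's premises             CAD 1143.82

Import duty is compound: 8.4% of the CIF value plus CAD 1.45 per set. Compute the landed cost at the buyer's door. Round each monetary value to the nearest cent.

Total landed cost: CAD 98016.49

FCA: the seller delivers export-cleared goods to the carrier; the buyer bears costs from that point.
CIF value = FCA price + origin terminal + freight + insurance = 82834.79 + 343.36 + 4099.14 + 424.87 = 87702.16
Ad valorem component: 87702.16 × 8.4% = 7366.98
Specific component: 715 × 1.45 = 1036.75
Import duty = 7366.98 + 1036.75 = 8403.73
Buyer bears: origin terminal 343.36 + freight 4099.14 + insurance 424.87 + destination terminal 555.39 + brokerage 211.39 + delivery 1143.82 + duty 8403.73 = 15181.70
Landed cost = invoice 82834.79 + 15181.70 = 98016.49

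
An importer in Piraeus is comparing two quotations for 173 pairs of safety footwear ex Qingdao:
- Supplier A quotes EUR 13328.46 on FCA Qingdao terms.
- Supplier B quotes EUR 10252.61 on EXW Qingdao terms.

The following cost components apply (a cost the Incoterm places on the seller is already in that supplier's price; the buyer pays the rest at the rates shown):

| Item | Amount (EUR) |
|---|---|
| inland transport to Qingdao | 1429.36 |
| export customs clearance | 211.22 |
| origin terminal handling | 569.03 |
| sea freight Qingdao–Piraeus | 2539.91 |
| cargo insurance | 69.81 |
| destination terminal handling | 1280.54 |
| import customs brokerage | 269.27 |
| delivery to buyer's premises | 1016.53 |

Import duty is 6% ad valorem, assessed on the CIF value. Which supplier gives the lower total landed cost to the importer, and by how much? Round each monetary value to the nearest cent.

Supplier A (FCA):
CIF value = FCA price + origin terminal + freight + insurance = 13328.46 + 569.03 + 2539.91 + 69.81 = 16507.21
Import duty = 16507.21 × 6% = 990.43
Buyer bears (A): 569.03 + 2539.91 + 69.81 + 1280.54 + 269.27 + 1016.53 = 5745.09
Landed cost (A) = invoice 13328.46 + 5745.09 + duty 990.43 = 20063.98
Supplier B (EXW):
CIF value = EXW price + inland to port + export clearance + origin terminal + freight + insurance = 10252.61 + 1429.36 + 211.22 + 569.03 + 2539.91 + 69.81 = 15071.94
Import duty = 15071.94 × 6% = 904.32
Buyer bears (B): 1429.36 + 211.22 + 569.03 + 2539.91 + 69.81 + 1280.54 + 269.27 + 1016.53 = 7385.67
Landed cost (B) = invoice 10252.61 + 7385.67 + duty 904.32 = 18542.60
Difference = |20063.98 − 18542.60| = 1521.38

Supplier B is cheaper by EUR 1521.38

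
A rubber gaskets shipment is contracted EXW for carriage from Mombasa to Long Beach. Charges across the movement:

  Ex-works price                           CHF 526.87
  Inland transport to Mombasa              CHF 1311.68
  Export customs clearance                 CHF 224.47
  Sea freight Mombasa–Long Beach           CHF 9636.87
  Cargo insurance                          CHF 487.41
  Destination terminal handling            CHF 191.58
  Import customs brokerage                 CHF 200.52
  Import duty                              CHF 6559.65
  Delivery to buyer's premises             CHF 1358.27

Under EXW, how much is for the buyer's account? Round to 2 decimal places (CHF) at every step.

Buyer's account: CHF 19970.45

EXW: the seller makes goods available at their premises; the buyer bears all onward costs.
Seller's account: goods 526.87 = 526.87
Buyer's account: inland to port 1311.68 + export clearance 224.47 + freight 9636.87 + insurance 487.41 + destination terminal 191.58 + brokerage 200.52 + duty 6559.65 + delivery 1358.27 = 19970.45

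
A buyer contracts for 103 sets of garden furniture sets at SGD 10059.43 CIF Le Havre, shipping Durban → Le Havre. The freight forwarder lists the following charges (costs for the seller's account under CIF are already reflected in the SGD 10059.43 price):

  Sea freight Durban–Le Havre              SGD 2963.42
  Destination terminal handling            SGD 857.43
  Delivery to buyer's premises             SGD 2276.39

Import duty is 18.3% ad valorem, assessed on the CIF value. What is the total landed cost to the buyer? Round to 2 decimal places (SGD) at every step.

CIF: the seller pays costs through ocean freight and marine insurance to the destination port.
Already in the invoice (seller's account under CIF): freight — exclude.
The CIF price already equals the CIF value: 10059.43
Import duty = 10059.43 × 18.3% = 1840.88
Buyer bears: destination terminal 857.43 + delivery 2276.39 + duty 1840.88 = 4974.70
Landed cost = invoice 10059.43 + 4974.70 = 15034.13

Total landed cost: SGD 15034.13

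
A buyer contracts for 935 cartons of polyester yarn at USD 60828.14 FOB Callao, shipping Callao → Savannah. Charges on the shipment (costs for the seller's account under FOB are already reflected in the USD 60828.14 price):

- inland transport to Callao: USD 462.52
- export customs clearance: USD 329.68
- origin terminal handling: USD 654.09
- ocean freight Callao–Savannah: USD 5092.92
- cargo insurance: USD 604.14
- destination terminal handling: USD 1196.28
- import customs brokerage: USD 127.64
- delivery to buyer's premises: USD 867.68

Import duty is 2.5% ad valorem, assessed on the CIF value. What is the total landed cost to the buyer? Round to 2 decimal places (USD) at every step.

Total landed cost: USD 70379.93

FOB: the seller bears costs until goods are on board at the origin port; the buyer bears freight, insurance and all costs thereafter.
Already in the invoice (seller's account under FOB): inland to port, export clearance, origin terminal — exclude.
CIF value = FOB price + freight + insurance = 60828.14 + 5092.92 + 604.14 = 66525.20
Import duty = 66525.20 × 2.5% = 1663.13
Buyer bears: freight 5092.92 + insurance 604.14 + destination terminal 1196.28 + brokerage 127.64 + delivery 867.68 + duty 1663.13 = 9551.79
Landed cost = invoice 60828.14 + 9551.79 = 70379.93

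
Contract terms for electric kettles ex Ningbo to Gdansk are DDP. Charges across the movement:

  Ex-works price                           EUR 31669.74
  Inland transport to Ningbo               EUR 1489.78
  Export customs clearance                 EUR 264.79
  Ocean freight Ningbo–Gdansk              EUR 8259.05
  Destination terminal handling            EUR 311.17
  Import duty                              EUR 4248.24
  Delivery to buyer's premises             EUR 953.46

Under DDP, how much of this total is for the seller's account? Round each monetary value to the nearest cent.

DDP: the seller bears all costs including import duty.
Seller's account: goods 31669.74 + inland to port 1489.78 + export clearance 264.79 + freight 8259.05 + destination terminal 311.17 + duty 4248.24 + delivery 953.46 = 47196.23
Buyer's account: 0.00

Seller's account: EUR 47196.23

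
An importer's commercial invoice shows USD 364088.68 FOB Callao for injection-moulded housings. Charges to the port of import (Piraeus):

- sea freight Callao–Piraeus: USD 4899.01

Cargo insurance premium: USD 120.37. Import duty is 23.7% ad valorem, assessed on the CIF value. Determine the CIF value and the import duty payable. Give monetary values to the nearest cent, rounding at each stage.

CIF = FOB price + freight + insurance
CIF = 364088.68 + 4899.01 + 120.37 = 369108.06
Import duty = 369108.06 × 23.7% = 87478.61

CIF value: USD 369108.06; import duty: USD 87478.61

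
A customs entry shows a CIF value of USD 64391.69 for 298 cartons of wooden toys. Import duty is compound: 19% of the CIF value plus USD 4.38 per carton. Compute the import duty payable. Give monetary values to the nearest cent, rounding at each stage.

Ad valorem component: 64391.69 × 19% = 12234.42
Specific component: 298 × 4.38 = 1305.24
Import duty = 12234.42 + 1305.24 = 13539.66

Import duty: USD 13539.66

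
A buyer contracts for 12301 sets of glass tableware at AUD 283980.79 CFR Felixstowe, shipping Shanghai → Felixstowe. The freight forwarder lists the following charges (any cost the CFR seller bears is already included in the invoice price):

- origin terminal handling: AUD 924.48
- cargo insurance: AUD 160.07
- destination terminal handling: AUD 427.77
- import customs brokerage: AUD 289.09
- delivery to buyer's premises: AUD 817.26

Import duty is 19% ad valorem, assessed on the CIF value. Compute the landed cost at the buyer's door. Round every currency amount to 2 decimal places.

CFR: the seller pays costs through ocean freight to the destination port, but not insurance.
Already in the invoice (seller's account under CFR): origin terminal — exclude.
CIF value = CFR price + insurance = 283980.79 + 160.07 = 284140.86
Import duty = 284140.86 × 19% = 53986.76
Buyer bears: insurance 160.07 + destination terminal 427.77 + brokerage 289.09 + delivery 817.26 + duty 53986.76 = 55680.95
Landed cost = invoice 283980.79 + 55680.95 = 339661.74

Total landed cost: AUD 339661.74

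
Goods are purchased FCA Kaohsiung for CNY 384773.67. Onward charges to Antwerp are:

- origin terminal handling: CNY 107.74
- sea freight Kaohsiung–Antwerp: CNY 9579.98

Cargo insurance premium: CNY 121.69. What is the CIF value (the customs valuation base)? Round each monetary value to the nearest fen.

CIF = FCA price + pre-shipment costs + freight + insurance
CIF = 384773.67 + 107.74 + 9579.98 + 121.69 = 394583.08

CIF value: CNY 394583.08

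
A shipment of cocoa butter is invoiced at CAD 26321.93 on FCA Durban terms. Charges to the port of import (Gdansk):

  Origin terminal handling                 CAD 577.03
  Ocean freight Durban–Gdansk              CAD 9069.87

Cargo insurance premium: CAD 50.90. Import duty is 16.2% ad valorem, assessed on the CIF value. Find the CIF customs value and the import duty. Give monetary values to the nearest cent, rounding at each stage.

CIF = FCA price + pre-shipment costs + freight + insurance
CIF = 26321.93 + 577.03 + 9069.87 + 50.90 = 36019.73
Import duty = 36019.73 × 16.2% = 5835.20

CIF value: CAD 36019.73; import duty: CAD 5835.20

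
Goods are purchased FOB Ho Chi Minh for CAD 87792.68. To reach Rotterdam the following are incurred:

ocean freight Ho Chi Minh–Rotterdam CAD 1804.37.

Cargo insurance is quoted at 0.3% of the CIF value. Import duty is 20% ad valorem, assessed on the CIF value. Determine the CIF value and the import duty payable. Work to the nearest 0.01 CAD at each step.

Let C be the CIF value. C = FOB price + freight + 0.3% × C
C − 0.3% × C = 87792.68 + 1804.37
0.997 × C = 89597.05
C = 89597.05 / 0.997 = 89866.65
Insurance premium = 0.3% × 89866.65 = 269.60
Import duty = 89866.65 × 20% = 17973.33

CIF value: CAD 89866.65; import duty: CAD 17973.33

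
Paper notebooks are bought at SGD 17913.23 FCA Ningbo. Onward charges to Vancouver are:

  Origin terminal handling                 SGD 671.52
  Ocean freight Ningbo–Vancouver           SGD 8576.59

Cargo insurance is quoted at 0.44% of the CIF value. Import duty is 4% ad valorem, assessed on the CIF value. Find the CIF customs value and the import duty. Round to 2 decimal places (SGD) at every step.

CIF value: SGD 27281.38; import duty: SGD 1091.26

Let C be the CIF value. C = FCA price + pre-shipment costs + freight + 0.44% × C
C − 0.44% × C = 17913.23 + 671.52 + 8576.59
0.9956 × C = 27161.34
C = 27161.34 / 0.9956 = 27281.38
Insurance premium = 0.44% × 27281.38 = 120.04
Import duty = 27281.38 × 4% = 1091.26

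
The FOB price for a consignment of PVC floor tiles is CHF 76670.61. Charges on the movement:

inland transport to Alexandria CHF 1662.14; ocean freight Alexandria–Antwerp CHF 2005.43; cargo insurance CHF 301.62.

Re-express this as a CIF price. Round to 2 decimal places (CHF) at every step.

Not relevant to the conversion: inland to port — on the seller under both FOB and CIF; already in the FOB price and stays in the CIF price.
From FOB to CIF, the seller additionally bears: freight, insurance.
CIF price = 76670.61 + 2005.43 + 301.62 = 78977.66

CIF price: CHF 78977.66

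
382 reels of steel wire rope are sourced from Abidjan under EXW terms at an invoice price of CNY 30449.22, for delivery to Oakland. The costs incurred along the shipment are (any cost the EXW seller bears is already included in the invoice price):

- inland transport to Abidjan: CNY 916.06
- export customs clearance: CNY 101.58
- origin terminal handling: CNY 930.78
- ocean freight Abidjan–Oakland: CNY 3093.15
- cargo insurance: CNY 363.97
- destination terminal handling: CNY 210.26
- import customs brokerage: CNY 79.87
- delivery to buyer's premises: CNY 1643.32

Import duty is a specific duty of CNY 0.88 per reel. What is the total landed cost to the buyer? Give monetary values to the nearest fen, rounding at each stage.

EXW: the seller makes goods available at their premises; the buyer bears all onward costs.
CIF value = EXW price + inland to port + export clearance + origin terminal + freight + insurance = 30449.22 + 916.06 + 101.58 + 930.78 + 3093.15 + 363.97 = 35854.76
Import duty = 382 × 0.88 = 336.16
Buyer bears: inland to port 916.06 + export clearance 101.58 + origin terminal 930.78 + freight 3093.15 + insurance 363.97 + destination terminal 210.26 + brokerage 79.87 + delivery 1643.32 + duty 336.16 = 7675.15
Landed cost = invoice 30449.22 + 7675.15 = 38124.37

Total landed cost: CNY 38124.37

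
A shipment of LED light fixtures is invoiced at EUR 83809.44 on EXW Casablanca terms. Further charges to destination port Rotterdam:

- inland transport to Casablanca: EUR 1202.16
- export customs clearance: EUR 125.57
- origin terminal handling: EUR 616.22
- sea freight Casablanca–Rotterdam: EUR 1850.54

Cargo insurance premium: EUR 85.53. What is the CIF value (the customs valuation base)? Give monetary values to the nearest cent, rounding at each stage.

CIF value: EUR 87689.46

CIF = EXW price + pre-shipment costs + freight + insurance
CIF = 83809.44 + 1202.16 + 125.57 + 616.22 + 1850.54 + 85.53 = 87689.46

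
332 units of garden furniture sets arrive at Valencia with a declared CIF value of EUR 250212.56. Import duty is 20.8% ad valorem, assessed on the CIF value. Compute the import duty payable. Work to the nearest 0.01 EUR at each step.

Import duty: EUR 52044.21

Import duty = 250212.56 × 20.8% = 52044.21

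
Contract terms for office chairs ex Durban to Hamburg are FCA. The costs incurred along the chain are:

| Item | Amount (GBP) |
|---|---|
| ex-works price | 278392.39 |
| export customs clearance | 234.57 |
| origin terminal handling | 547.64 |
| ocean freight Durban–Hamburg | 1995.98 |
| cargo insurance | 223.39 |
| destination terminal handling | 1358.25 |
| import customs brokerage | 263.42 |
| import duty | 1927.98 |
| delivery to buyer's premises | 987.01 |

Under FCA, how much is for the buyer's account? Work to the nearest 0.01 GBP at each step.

Buyer's account: GBP 7303.67

FCA: the seller delivers export-cleared goods to the carrier; the buyer bears costs from that point.
Seller's account: goods 278392.39 + export clearance 234.57 = 278626.96
Buyer's account: origin terminal 547.64 + freight 1995.98 + insurance 223.39 + destination terminal 1358.25 + brokerage 263.42 + duty 1927.98 + delivery 987.01 = 7303.67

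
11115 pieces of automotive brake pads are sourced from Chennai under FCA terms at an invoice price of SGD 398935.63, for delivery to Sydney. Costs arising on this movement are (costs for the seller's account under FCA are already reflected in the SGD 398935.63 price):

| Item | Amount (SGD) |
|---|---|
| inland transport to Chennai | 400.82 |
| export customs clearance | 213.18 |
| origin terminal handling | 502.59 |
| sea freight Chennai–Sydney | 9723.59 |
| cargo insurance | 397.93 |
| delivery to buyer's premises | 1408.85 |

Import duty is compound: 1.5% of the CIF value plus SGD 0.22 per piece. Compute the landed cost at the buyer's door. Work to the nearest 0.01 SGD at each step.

FCA: the seller delivers export-cleared goods to the carrier; the buyer bears costs from that point.
Already in the invoice (seller's account under FCA): inland to port, export clearance — exclude.
CIF value = FCA price + origin terminal + freight + insurance = 398935.63 + 502.59 + 9723.59 + 397.93 = 409559.74
Ad valorem component: 409559.74 × 1.5% = 6143.40
Specific component: 11115 × 0.22 = 2445.30
Import duty = 6143.40 + 2445.30 = 8588.70
Buyer bears: origin terminal 502.59 + freight 9723.59 + insurance 397.93 + delivery 1408.85 + duty 8588.70 = 20621.66
Landed cost = invoice 398935.63 + 20621.66 = 419557.29

Total landed cost: SGD 419557.29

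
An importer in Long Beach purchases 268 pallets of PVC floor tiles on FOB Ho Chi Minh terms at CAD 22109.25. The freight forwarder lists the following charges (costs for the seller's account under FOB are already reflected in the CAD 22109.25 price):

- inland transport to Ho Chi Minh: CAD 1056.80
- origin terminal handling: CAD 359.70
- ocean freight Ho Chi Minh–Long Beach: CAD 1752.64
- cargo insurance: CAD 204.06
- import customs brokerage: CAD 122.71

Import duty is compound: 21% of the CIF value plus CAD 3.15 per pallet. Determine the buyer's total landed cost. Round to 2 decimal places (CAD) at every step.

Total landed cost: CAD 30086.71

FOB: the seller bears costs until goods are on board at the origin port; the buyer bears freight, insurance and all costs thereafter.
Already in the invoice (seller's account under FOB): inland to port, origin terminal — exclude.
CIF value = FOB price + freight + insurance = 22109.25 + 1752.64 + 204.06 = 24065.95
Ad valorem component: 24065.95 × 21% = 5053.85
Specific component: 268 × 3.15 = 844.20
Import duty = 5053.85 + 844.20 = 5898.05
Buyer bears: freight 1752.64 + insurance 204.06 + brokerage 122.71 + duty 5898.05 = 7977.46
Landed cost = invoice 22109.25 + 7977.46 = 30086.71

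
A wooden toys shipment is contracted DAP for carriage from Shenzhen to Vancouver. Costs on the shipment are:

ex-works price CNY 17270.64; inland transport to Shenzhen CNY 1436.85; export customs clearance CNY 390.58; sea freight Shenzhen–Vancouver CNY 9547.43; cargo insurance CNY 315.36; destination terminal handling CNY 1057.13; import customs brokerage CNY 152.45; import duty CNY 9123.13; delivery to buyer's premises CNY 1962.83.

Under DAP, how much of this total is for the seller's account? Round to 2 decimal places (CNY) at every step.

Seller's account: CNY 31980.82

DAP: the seller bears all costs to the named destination except import duty and clearance.
Seller's account: goods 17270.64 + inland to port 1436.85 + export clearance 390.58 + freight 9547.43 + insurance 315.36 + destination terminal 1057.13 + delivery 1962.83 = 31980.82
Buyer's account: brokerage 152.45 + duty 9123.13 = 9275.58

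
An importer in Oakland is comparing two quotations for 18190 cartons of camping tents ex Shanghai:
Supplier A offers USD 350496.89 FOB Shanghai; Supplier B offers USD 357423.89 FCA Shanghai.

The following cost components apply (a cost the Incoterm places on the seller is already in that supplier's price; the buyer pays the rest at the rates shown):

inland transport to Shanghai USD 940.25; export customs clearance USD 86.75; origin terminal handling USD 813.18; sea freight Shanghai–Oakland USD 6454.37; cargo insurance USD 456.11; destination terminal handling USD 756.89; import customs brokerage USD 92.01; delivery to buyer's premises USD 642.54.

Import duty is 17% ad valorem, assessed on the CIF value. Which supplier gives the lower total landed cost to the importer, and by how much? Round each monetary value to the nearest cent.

Supplier A (FOB):
CIF value = FOB price + freight + insurance = 350496.89 + 6454.37 + 456.11 = 357407.37
Import duty = 357407.37 × 17% = 60759.25
Buyer bears (A): 6454.37 + 456.11 + 756.89 + 92.01 + 642.54 = 8401.92
Landed cost (A) = invoice 350496.89 + 8401.92 + duty 60759.25 = 419658.06
Supplier B (FCA):
CIF value = FCA price + origin terminal + freight + insurance = 357423.89 + 813.18 + 6454.37 + 456.11 = 365147.55
Import duty = 365147.55 × 17% = 62075.08
Buyer bears (B): 813.18 + 6454.37 + 456.11 + 756.89 + 92.01 + 642.54 = 9215.10
Landed cost (B) = invoice 357423.89 + 9215.10 + duty 62075.08 = 428714.07
Difference = |419658.06 − 428714.07| = 9056.01

Supplier A is cheaper by USD 9056.01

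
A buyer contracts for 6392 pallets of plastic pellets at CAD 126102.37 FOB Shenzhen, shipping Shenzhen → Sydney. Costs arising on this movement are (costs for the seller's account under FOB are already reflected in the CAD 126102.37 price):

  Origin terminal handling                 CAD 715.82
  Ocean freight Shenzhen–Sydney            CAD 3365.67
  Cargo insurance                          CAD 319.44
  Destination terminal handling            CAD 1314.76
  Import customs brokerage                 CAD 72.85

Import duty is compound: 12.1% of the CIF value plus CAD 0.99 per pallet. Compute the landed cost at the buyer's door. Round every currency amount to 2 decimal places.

FOB: the seller bears costs until goods are on board at the origin port; the buyer bears freight, insurance and all costs thereafter.
Already in the invoice (seller's account under FOB): origin terminal — exclude.
CIF value = FOB price + freight + insurance = 126102.37 + 3365.67 + 319.44 = 129787.48
Ad valorem component: 129787.48 × 12.1% = 15704.29
Specific component: 6392 × 0.99 = 6328.08
Import duty = 15704.29 + 6328.08 = 22032.37
Buyer bears: freight 3365.67 + insurance 319.44 + destination terminal 1314.76 + brokerage 72.85 + duty 22032.37 = 27105.09
Landed cost = invoice 126102.37 + 27105.09 = 153207.46

Total landed cost: CAD 153207.46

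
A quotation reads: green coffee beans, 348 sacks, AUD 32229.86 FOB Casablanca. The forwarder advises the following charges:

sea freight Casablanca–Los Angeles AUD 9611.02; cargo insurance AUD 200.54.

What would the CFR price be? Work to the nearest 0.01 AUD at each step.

Not relevant to the conversion: insurance — on the buyer under both terms; not part of either seller's price.
From FOB to CFR, the seller additionally bears: freight.
CFR price = 32229.86 + 9611.02 = 41840.88

CFR price: AUD 41840.88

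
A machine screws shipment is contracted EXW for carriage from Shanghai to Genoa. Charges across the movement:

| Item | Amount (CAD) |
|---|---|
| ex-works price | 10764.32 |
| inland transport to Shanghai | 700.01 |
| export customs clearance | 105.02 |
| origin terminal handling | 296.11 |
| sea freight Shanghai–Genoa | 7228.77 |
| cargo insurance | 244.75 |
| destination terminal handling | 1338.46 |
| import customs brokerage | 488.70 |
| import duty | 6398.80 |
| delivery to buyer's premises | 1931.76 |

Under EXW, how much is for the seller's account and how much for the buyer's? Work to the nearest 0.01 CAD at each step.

Seller: CAD 10764.32; buyer: CAD 18732.38

EXW: the seller makes goods available at their premises; the buyer bears all onward costs.
Seller's account: goods 10764.32 = 10764.32
Buyer's account: inland to port 700.01 + export clearance 105.02 + origin terminal 296.11 + freight 7228.77 + insurance 244.75 + destination terminal 1338.46 + brokerage 488.70 + duty 6398.80 + delivery 1931.76 = 18732.38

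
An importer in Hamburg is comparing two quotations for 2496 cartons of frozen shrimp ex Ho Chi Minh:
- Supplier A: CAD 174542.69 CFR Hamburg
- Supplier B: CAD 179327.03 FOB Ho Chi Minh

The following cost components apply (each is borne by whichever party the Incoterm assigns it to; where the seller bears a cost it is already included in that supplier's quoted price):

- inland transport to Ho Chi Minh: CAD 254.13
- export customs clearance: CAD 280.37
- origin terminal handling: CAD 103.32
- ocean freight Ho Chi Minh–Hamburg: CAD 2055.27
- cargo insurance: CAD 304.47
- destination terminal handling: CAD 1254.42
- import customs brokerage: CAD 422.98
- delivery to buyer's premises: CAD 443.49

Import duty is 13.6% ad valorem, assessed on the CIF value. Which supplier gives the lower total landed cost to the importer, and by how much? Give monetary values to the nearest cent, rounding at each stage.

Supplier A (CFR):
CIF value = CFR price + insurance = 174542.69 + 304.47 = 174847.16
Import duty = 174847.16 × 13.6% = 23779.21
Buyer bears (A): 304.47 + 1254.42 + 422.98 + 443.49 = 2425.36
Landed cost (A) = invoice 174542.69 + 2425.36 + duty 23779.21 = 200747.26
Supplier B (FOB):
CIF value = FOB price + freight + insurance = 179327.03 + 2055.27 + 304.47 = 181686.77
Import duty = 181686.77 × 13.6% = 24709.40
Buyer bears (B): 2055.27 + 304.47 + 1254.42 + 422.98 + 443.49 = 4480.63
Landed cost (B) = invoice 179327.03 + 4480.63 + duty 24709.40 = 208517.06
Difference = |200747.26 − 208517.06| = 7769.80

Supplier A is cheaper by CAD 7769.80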